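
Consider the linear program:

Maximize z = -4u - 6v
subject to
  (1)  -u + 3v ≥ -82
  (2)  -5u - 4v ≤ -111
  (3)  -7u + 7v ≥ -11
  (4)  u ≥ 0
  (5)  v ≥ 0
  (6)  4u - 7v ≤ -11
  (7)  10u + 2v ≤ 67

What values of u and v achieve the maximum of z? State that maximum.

Vertices and z = -4u - 6v:
  (0, 111/4) → z = -333/2
  (23/15, 155/6) → z = -2417/15
  (0, 67/2) → z = -201

u = 23/15, v = 155/6, maximum z = -2417/15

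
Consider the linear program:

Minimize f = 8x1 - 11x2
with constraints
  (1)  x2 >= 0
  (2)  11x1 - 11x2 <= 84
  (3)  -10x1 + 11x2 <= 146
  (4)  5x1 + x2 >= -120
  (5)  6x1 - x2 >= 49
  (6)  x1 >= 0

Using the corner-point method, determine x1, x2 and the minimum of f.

The binding constraints are 11x1 - 11x2 = 84 and -10x1 + 11x2 = 146.
Solving simultaneously gives x1 = 230, x2 = 2446/11.

x1 = 230, x2 = 2446/11, minimum f = -606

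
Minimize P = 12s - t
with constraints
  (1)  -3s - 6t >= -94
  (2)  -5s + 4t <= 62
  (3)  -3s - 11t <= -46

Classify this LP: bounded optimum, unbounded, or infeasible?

bounded optimum

Extreme points and P = 12s - t:
  (2/21, 328/21) → P = -304/21
  (758/15, -48/5) → P = 616
  (-498/67, 416/67) → P = -6392/67
The feasible region has finitely many vertices and no improving ray; the minimum is -6392/67 at (-498/67, 416/67).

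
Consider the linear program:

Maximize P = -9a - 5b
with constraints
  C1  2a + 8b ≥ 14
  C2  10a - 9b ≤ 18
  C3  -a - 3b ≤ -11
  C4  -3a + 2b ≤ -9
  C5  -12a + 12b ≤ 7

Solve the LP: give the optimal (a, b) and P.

a = 45/7, b = 36/7, maximum P = -585/7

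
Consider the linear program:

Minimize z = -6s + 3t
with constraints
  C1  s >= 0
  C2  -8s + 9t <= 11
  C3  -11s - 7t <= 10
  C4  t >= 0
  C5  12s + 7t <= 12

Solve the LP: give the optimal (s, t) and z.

s = 1, t = 0, minimum z = -6

Corner points and z = -6s + 3t:
  (0, 11/9) → z = 11/3
  (0, 0) → z = 0
  (31/164, 57/41) → z = 249/82
  (1, 0) → z = -6

At the optimal vertex, t = 0 and 12s + 7t = 12.
Solving simultaneously gives s = 1, t = 0.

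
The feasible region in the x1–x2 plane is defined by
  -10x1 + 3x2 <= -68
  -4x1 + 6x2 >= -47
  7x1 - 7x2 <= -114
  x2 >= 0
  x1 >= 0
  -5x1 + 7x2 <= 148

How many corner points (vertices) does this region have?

Pairwise boundary intersections that survive every other constraint:
  (818/49, 1616/49)
  (184/11, 364/11)
  (17, 233/7)

3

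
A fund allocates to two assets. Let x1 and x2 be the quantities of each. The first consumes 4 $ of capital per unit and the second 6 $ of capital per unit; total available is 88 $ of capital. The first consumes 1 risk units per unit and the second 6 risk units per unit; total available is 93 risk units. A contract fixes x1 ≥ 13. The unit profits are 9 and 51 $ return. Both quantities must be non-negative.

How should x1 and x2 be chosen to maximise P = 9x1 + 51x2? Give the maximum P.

x1 = 13, x2 = 6, maximum P = 423

Extreme points and P = 9x1 + 51x2:
  (22, 0) → P = 198
  (13, 0) → P = 117
  (13, 6) → P = 423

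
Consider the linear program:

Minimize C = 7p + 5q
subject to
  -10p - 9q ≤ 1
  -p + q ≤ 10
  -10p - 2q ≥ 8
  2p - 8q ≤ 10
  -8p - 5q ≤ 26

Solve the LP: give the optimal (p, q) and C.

Vertices and C = 7p + 5q:
  (-91/19, 99/19) → C = -142/19
  (-1, 1) → C = -2
  (-7/3, 23/3) → C = 22

The optimum lies where -10p - 9q = 1 and -p + q = 10.
Solving simultaneously gives p = -91/19, q = 99/19.

p = -91/19, q = 99/19, minimum C = -142/19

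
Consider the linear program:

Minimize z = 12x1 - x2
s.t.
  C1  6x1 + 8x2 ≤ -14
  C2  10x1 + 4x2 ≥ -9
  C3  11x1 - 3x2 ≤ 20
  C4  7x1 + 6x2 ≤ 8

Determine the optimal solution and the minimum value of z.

x1 = -2/7, x2 = -43/28, minimum z = -53/28

The optimum lies where 6x1 + 8x2 = -14 and 10x1 + 4x2 = -9.
Solving simultaneously gives x1 = -2/7, x2 = -43/28.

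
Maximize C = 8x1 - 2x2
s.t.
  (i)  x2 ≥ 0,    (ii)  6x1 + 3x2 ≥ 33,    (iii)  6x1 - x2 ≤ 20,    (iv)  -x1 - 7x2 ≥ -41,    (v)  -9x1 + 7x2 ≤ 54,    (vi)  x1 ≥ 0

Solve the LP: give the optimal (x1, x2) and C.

x1 = 31/8, x2 = 13/4, maximum C = 49/2

Corner points and C = 8x1 - 2x2:
  (31/8, 13/4) → C = 49/2
  (36/13, 71/13) → C = 146/13
  (181/43, 226/43) → C = 996/43

The binding constraints are 6x1 + 3x2 = 33 and 6x1 - x2 = 20.
Solving simultaneously gives x1 = 31/8, x2 = 13/4.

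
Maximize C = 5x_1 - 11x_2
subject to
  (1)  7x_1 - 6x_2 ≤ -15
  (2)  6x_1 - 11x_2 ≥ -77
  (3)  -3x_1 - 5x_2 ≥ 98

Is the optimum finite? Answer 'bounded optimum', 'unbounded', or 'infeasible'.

From the feasible point (-663/53, -641/53), moving in the direction (-11, -6) keeps every constraint satisfied while C increases without bound.

unbounded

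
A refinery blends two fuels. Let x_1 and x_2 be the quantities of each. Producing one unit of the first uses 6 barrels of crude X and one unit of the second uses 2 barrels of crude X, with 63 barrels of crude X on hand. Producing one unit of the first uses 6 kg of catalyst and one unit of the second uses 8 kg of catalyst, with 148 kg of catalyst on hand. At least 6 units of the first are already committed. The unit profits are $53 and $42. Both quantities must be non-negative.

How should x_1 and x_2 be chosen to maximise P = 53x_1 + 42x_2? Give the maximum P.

Corner points and P = 53x_1 + 42x_2:
  (21/2, 0) → P = 1113/2
  (6, 0) → P = 318
  (6, 27/2) → P = 885

x_1 = 6, x_2 = 27/2, maximum P = 885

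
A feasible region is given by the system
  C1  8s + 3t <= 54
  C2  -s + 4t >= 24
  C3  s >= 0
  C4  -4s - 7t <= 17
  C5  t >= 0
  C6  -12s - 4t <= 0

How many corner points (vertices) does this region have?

3

Pairwise boundary intersections that survive every other constraint:
  (144/35, 246/35)
  (0, 18)
  (0, 6)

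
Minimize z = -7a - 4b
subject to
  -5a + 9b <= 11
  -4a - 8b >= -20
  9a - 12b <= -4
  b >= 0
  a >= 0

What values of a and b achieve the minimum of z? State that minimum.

Feasible corners and z = -7a - 4b:
  (23/19, 36/19) → z = -305/19
  (0, 11/9) → z = -44/9
  (26/15, 49/30) → z = -56/3
  (0, 1/3) → z = -4/3

The optimum lies where -4a - 8b = -20 and 9a - 12b = -4.
Solving simultaneously gives a = 26/15, b = 49/30.

a = 26/15, b = 49/30, minimum z = -56/3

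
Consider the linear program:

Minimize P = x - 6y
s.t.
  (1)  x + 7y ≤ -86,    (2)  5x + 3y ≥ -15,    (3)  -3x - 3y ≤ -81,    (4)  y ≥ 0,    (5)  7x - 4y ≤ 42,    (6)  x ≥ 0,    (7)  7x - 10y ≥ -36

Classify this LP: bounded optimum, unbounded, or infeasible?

The boundaries x = 0 and 7x - 10y = -36 meet at (0, 18/5), but that point violates x + 7y ≤ -86. Every candidate vertex is excluded by some other constraint, so the feasible region is empty.

infeasible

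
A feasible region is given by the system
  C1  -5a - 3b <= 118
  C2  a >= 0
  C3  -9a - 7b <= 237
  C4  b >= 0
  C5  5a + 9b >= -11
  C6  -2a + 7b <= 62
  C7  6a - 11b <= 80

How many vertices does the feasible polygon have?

Of the 21 pairwise boundary intersections, those satisfying every inequality are:
  (0, 0)
  (0, 62/7)
  (40/3, 0)
  (621/10, 133/5)

4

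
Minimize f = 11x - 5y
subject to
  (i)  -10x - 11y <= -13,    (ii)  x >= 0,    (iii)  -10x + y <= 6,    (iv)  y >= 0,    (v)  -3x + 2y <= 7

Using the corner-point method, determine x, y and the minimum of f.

x = 0, y = 7/2, minimum f = -35/2

Extreme points and f = 11x - 5y:
  (0, 13/11) → f = -65/11
  (13/10, 0) → f = 143/10
  (0, 7/2) → f = -35/2
The feasible region is unbounded (it extends along (2, 3), (1, 0)), but f strictly increases along every unbounded feasible direction, so there is no improving ray and the minimum is attained at a vertex.

The optimum lies where x = 0 and -3x + 2y = 7.
Solving simultaneously gives x = 0, y = 7/2.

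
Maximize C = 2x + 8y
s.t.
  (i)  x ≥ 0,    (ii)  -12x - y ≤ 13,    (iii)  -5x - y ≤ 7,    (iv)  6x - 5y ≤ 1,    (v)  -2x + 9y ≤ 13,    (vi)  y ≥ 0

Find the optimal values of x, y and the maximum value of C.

x = 37/22, y = 20/11, maximum C = 197/11

Corner points and C = 2x + 8y:
  (0, 13/9) → C = 104/9
  (0, 0) → C = 0
  (37/22, 20/11) → C = 197/11
  (1/6, 0) → C = 1/3

The optimum lies where 6x - 5y = 1 and -2x + 9y = 13.
Solving simultaneously gives x = 37/22, y = 20/11.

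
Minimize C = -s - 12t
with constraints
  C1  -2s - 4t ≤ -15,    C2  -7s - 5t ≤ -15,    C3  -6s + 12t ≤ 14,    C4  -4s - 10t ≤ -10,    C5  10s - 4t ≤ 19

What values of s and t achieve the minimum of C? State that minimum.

s = 71/24, t = 127/48, minimum C = -833/24

Corner points and C = -s - 12t:
  (31/12, 59/24) → C = -385/12
  (17/6, 7/3) → C = -185/6
  (71/24, 127/48) → C = -833/24

At the optimal vertex, -6s + 12t = 14 and 10s - 4t = 19.
Solving simultaneously gives s = 71/24, t = 127/48.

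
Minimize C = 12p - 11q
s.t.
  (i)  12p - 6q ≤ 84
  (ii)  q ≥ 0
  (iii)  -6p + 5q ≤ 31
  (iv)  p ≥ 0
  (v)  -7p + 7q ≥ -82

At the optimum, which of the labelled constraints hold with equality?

(i) and (iii)

Extreme points and C = 12p - 11q:
  (7, 0) → C = 84
  (101/4, 73/2) → C = -197/2
  (0, 0) → C = 0
  (0, 31/5) → C = -341/5

The minimum is at (101/4, 73/2). Substituting into each constraint, equality holds for (i) and (iii); the remaining constraints have slack.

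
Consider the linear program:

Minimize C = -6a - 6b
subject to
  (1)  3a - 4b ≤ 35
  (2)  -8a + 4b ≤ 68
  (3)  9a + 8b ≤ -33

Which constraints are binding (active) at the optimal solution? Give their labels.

(2) and (3)

Feasible corners and C = -6a - 6b:
  (-103/5, -121/5) → C = 1344/5
  (37/15, -69/10) → C = 133/5
  (-169/25, 87/25) → C = 492/25

The minimum is at (-169/25, 87/25). Substituting into each constraint, equality holds for (2) and (3); the remaining constraints have slack.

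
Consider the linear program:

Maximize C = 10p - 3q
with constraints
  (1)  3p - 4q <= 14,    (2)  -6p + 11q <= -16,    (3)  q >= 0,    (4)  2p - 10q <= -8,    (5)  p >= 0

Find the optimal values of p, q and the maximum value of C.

Corner points and C = 10p - 3q:
  (10, 4) → C = 88
  (86/11, 26/11) → C = 782/11
  (124/19, 40/19) → C = 1120/19

The binding constraints are 3p - 4q = 14 and -6p + 11q = -16.
Solving simultaneously gives p = 10, q = 4.

p = 10, q = 4, maximum C = 88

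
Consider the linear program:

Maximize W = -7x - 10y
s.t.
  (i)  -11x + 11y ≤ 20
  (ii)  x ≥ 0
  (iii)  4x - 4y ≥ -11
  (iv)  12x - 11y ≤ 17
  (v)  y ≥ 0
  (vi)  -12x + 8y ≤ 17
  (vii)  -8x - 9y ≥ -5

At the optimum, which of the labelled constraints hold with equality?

(ii) and (v)

Feasible corners and W = -7x - 10y:
  (0, 0) → W = 0
  (0, 5/9) → W = -50/9
  (5/8, 0) → W = -35/8

The maximum is at (0, 0). Substituting into each constraint, equality holds for (ii) and (v); the remaining constraints have slack.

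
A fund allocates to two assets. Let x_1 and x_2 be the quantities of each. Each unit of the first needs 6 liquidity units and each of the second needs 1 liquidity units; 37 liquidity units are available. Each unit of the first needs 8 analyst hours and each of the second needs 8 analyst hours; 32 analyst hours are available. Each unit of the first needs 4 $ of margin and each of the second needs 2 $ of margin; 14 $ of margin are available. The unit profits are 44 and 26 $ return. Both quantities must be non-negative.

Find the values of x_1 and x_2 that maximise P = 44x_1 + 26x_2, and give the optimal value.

x_1 = 3, x_2 = 1, maximum P = 158

Vertices and P = 44x_1 + 26x_2:
  (0, 0) → P = 0
  (0, 4) → P = 104
  (7/2, 0) → P = 154
  (3, 1) → P = 158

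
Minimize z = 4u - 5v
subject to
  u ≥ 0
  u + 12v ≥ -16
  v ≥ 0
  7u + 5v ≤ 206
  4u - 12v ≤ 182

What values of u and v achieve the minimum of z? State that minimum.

Extreme points and z = 4u - 5v:
  (0, 0) → z = 0
  (0, 206/5) → z = -206
  (206/7, 0) → z = 824/7

The binding constraints are u = 0 and 7u + 5v = 206.
Solving simultaneously gives u = 0, v = 206/5.

u = 0, v = 206/5, minimum z = -206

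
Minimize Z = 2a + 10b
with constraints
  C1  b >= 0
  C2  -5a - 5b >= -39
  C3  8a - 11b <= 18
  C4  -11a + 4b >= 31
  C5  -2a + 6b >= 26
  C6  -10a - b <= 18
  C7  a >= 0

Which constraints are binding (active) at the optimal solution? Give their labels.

C4 and C7

Corner points and Z = 2a + 10b:
  (1/75, 584/75) → Z = 5842/75
  (0, 39/5) → Z = 78
  (0, 31/4) → Z = 155/2

The minimum is at (0, 31/4). Substituting into each constraint, equality holds for C4 and C7; the remaining constraints have slack.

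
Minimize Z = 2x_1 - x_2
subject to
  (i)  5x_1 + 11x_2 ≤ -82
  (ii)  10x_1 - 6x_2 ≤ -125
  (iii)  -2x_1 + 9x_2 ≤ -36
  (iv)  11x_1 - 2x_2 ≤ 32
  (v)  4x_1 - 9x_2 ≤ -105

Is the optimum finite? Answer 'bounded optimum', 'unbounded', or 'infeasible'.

unbounded

From the feasible point (-141/2, -59/3), moving in the direction (-9, -2) keeps every constraint satisfied while Z decreases without bound.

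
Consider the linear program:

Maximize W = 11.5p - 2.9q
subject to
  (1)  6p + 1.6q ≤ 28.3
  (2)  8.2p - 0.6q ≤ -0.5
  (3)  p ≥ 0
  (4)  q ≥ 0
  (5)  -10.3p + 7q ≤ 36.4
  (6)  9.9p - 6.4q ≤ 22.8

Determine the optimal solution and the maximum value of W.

Feasible corners and W = 11.5p - 2.9q:
  (0, 5/6) → W = -29/12
  (917/2561, 29333/5122) → W = -639747/51220
  (0, 26/5) → W = -377/25

The optimum lies where 8.2p - 0.6q = -0.5 and p = 0.
Solving simultaneously gives p = 0, q = 5/6.

p = 0, q = 5/6, maximum W = -29/12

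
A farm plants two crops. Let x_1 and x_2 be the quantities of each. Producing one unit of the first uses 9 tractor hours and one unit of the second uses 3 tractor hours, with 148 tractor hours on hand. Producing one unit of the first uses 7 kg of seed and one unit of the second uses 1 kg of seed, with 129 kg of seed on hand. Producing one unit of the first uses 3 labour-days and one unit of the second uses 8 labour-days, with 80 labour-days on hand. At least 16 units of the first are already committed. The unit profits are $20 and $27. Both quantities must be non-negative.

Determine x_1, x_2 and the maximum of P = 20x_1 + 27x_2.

x_1 = 16, x_2 = 4/3, maximum P = 356

Corner points and P = 20x_1 + 27x_2:
  (148/9, 0) → P = 2960/9
  (16, 0) → P = 320
  (16, 4/3) → P = 356

The binding constraints are 9x_1 + 3x_2 = 148 and x_1 = 16.
Solving simultaneously gives x_1 = 16, x_2 = 4/3.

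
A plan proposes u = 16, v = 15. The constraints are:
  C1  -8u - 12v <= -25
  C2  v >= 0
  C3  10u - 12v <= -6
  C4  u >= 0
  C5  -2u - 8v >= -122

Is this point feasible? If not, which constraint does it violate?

not feasible — violates C5

Constraint C5: -2u - 8v = -152, which is not ≥ -122. All other constraints are satisfied.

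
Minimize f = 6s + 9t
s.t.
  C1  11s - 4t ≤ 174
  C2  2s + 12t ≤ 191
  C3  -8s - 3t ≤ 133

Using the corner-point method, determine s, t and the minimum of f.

Corner points and f = 6s + 9t:
  (713/35, 1753/140) → f = 32889/140
  (-2/13, -571/13) → f = -5151/13
  (-241/10, 299/15) → f = 174/5

s = -2/13, t = -571/13, minimum f = -5151/13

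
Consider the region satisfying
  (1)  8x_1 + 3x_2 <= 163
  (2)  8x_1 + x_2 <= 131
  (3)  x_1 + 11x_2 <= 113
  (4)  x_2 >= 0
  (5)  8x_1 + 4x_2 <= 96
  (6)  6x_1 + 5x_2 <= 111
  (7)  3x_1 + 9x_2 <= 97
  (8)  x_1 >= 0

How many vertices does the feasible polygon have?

The feasible vertices (each the meet of two boundaries and inside every other half-plane) are:
  (25/12, 121/12)
  (0, 113/11)
  (12, 0)
  (0, 0)
  (119/15, 122/15)

5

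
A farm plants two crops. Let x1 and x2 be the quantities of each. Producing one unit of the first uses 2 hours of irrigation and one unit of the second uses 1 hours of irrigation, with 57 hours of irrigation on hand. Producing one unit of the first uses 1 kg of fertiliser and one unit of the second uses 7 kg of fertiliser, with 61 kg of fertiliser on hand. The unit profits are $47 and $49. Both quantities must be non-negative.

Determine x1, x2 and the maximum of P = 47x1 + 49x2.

Feasible corners and P = 47x1 + 49x2:
  (0, 0) → P = 0
  (0, 61/7) → P = 427
  (57/2, 0) → P = 2679/2
  (26, 5) → P = 1467

The binding constraints are 2x1 + x2 = 57 and x1 + 7x2 = 61.
Solving simultaneously gives x1 = 26, x2 = 5.

x1 = 26, x2 = 5, maximum P = 1467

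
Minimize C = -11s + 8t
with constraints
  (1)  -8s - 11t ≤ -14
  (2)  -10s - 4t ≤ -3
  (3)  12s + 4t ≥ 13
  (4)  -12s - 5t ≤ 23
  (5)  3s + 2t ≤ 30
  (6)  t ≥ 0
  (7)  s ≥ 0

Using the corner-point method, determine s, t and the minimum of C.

s = 10, t = 0, minimum C = -110

Feasible corners and C = -11s + 8t:
  (87/100, 16/25) → C = -89/20
  (7/4, 0) → C = -77/4
  (0, 13/4) → C = 26
  (10, 0) → C = -110
  (0, 15) → C = 120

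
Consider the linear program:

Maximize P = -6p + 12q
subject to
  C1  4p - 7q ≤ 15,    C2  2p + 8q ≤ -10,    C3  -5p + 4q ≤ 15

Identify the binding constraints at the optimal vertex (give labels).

Corner points and P = -6p + 12q:
  (25/23, -35/23) → P = -570/23
  (-165/19, -135/19) → P = -630/19
  (-10/3, -5/12) → P = 15

The maximum is at (-10/3, -5/12). Substituting into each constraint, equality holds for C2 and C3; the remaining constraints have slack.

C2 and C3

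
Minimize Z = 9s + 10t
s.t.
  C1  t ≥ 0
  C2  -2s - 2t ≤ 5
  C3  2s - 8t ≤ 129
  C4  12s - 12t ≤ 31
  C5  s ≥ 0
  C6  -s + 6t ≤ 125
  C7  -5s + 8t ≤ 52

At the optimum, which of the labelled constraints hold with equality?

C1 and C5

Extreme points and Z = 9s + 10t:
  (31/12, 0) → Z = 93/4
  (0, 0) → Z = 0
  (218/9, 779/36) → Z = 7819/18
  (0, 13/2) → Z = 65

The minimum is at (0, 0). Substituting into each constraint, equality holds for C1 and C5; the remaining constraints have slack.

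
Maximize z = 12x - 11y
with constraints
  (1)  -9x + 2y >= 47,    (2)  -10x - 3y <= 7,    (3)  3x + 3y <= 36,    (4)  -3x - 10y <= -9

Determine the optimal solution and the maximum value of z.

x = -155/47, y = 407/47, maximum z = -6337/47

Vertices and z = 12x - 11y:
  (-155/47, 407/47) → z = -6337/47
  (-23/11, 155/11) → z = -1981/11
  (-43/7, 127/7) → z = -1913/7

At the optimal vertex, -9x + 2y = 47 and -10x - 3y = 7.
Solving simultaneously gives x = -155/47, y = 407/47.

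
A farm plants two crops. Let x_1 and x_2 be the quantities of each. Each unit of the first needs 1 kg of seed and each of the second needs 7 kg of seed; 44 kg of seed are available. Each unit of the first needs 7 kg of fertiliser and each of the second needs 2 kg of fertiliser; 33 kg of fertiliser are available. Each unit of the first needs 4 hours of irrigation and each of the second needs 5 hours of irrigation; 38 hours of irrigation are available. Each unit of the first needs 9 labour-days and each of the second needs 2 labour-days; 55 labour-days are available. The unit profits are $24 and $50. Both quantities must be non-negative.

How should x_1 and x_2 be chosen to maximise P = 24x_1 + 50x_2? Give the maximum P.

x_1 = 2, x_2 = 6, maximum P = 348

Feasible corners and P = 24x_1 + 50x_2:
  (0, 0) → P = 0
  (0, 44/7) → P = 2200/7
  (33/7, 0) → P = 792/7
  (2, 6) → P = 348
  (89/27, 134/27) → P = 8836/27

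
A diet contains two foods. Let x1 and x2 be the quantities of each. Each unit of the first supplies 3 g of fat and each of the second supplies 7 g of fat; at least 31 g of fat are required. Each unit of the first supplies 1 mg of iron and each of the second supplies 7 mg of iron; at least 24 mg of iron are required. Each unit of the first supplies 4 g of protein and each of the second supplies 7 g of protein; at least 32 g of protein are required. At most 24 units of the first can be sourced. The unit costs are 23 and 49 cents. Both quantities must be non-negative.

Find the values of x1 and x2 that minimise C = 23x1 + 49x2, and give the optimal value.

x1 = 1, x2 = 4, minimum C = 219

Extreme points and C = 23x1 + 49x2:
  (0, 32/7) → C = 224
  (24, 0) → C = 552
  (7/2, 41/14) → C = 224
  (1, 4) → C = 219
The feasible region is unbounded (it extends along (0, 1)), but C strictly increases along every unbounded feasible direction, so there is no improving ray and the minimum is attained at a vertex.

At the optimal vertex, 3x1 + 7x2 = 31 and 4x1 + 7x2 = 32.
Solving simultaneously gives x1 = 1, x2 = 4.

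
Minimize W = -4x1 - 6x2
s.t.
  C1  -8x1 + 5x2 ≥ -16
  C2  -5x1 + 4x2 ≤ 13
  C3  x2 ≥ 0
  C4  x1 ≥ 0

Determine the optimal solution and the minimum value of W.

Corner points and W = -4x1 - 6x2:
  (129/7, 184/7) → W = -1620/7
  (2, 0) → W = -8
  (0, 13/4) → W = -39/2
  (0, 0) → W = 0

The binding constraints are -8x1 + 5x2 = -16 and -5x1 + 4x2 = 13.
Solving simultaneously gives x1 = 129/7, x2 = 184/7.

x1 = 129/7, x2 = 184/7, minimum W = -1620/7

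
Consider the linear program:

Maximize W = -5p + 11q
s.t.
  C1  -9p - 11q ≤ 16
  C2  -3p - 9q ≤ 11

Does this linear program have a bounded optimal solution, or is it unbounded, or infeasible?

unbounded

From the feasible point (-23/48, -17/16), moving in the direction (-11, 9) keeps every constraint satisfied while W increases without bound.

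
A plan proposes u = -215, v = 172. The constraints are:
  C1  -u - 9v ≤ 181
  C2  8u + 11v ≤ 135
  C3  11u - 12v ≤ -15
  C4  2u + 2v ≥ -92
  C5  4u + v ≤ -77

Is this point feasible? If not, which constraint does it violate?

Constraint C2: 8u + 11v = 172, which is not ≤ 135. All other constraints are satisfied.

not feasible — violates C2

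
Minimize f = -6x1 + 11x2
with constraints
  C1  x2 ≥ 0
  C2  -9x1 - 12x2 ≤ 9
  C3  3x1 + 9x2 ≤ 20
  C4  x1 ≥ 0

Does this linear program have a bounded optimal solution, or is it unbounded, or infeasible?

bounded optimum

Corner points and f = -6x1 + 11x2:
  (20/3, 0) → f = -40
  (0, 0) → f = 0
  (0, 20/9) → f = 220/9
The feasible region has finitely many vertices and no improving ray; the minimum is -40 at (20/3, 0).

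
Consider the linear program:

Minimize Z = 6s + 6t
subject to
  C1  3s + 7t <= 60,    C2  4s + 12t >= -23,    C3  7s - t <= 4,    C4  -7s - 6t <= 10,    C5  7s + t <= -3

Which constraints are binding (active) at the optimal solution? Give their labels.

C4 and C5

Vertices and Z = 6s + 6t:
  (-430/31, 450/31) → Z = 120/31
  (-81/46, 429/46) → Z = 1044/23
  (-8/35, -7/5) → Z = -342/35

The minimum is at (-8/35, -7/5). Substituting into each constraint, equality holds for C4 and C5; the remaining constraints have slack.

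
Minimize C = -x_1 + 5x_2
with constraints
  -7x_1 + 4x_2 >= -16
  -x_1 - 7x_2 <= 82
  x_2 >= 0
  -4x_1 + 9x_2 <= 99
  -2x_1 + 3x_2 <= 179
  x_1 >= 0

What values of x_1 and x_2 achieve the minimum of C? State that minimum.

Vertices and C = -x_1 + 5x_2:
  (16/7, 0) → C = -16/7
  (540/47, 757/47) → C = 3245/47
  (0, 0) → C = 0
  (0, 11) → C = 55

x_1 = 16/7, x_2 = 0, minimum C = -16/7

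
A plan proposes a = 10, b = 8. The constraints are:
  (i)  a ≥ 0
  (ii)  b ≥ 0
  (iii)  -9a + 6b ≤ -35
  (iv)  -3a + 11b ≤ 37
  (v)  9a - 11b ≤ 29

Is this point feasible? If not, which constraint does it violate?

not feasible — violates (iv)

Constraint (iv): -3a + 11b = 58, which is not ≤ 37. All other constraints are satisfied.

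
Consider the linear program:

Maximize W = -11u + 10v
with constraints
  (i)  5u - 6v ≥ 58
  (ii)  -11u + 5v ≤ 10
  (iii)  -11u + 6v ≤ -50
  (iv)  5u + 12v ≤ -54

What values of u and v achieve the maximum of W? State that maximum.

u = -4/3, v = -97/9, maximum W = -838/9

Feasible corners and W = -11u + 10v:
  (-4/3, -97/9) → W = -838/9
  (62/15, -56/9) → W = -4846/45
  (-310/11, -60) → W = -290
The feasible region is unbounded (it extends along (-5, -11), (12, -5)), but W strictly decreases along every unbounded feasible direction, so there is no improving ray and the maximum is attained at a vertex.

At the optimal vertex, 5u - 6v = 58 and -11u + 6v = -50.
Solving simultaneously gives u = -4/3, v = -97/9.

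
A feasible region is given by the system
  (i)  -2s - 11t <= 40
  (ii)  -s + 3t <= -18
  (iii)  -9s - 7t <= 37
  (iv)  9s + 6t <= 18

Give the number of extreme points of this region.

3

Pairwise boundary intersections that survive every other constraint:
  (78/17, -76/17)
  (146/29, -132/29)
  (54/11, -48/11)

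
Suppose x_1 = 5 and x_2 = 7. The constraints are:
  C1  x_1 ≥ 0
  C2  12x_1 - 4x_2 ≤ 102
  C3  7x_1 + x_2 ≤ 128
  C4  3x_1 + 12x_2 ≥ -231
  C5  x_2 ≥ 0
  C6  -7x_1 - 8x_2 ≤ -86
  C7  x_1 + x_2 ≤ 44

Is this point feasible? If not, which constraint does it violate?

C1: 5 ≥ 0 ✓
C2: 32 ≤ 102 ✓
C3: 42 ≤ 128 ✓
C4: 99 ≥ -231 ✓
C5: 7 ≥ 0 ✓
C6: -91 ≤ -86 ✓
C7: 12 ≤ 44 ✓

feasible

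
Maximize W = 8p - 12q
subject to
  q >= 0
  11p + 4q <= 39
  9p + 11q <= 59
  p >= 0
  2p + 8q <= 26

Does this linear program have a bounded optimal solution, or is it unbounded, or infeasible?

Corner points and W = 8p - 12q:
  (39/11, 0) → W = 312/11
  (0, 0) → W = 0
  (13/5, 13/5) → W = -52/5
  (0, 13/4) → W = -39
The feasible region has finitely many vertices and no improving ray; the maximum is 312/11 at (39/11, 0).

bounded optimum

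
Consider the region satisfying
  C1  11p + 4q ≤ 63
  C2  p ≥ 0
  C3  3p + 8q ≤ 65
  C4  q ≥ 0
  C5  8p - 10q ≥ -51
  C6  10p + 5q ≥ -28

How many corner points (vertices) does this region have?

5

Pairwise boundary intersections that survive every other constraint:
  (61/19, 263/38)
  (63/11, 0)
  (0, 0)
  (0, 51/10)
  (121/47, 673/94)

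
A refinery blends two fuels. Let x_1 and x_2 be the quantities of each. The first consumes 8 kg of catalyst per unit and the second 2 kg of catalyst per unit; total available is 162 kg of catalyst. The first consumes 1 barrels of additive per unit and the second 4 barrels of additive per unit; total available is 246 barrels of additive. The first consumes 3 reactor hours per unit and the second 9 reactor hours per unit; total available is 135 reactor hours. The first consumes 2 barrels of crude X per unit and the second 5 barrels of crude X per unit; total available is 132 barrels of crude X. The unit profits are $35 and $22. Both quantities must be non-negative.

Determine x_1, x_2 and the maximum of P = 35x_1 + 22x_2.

x_1 = 18, x_2 = 9, maximum P = 828

Corner points and P = 35x_1 + 22x_2:
  (0, 0) → P = 0
  (0, 15) → P = 330
  (81/4, 0) → P = 2835/4
  (18, 9) → P = 828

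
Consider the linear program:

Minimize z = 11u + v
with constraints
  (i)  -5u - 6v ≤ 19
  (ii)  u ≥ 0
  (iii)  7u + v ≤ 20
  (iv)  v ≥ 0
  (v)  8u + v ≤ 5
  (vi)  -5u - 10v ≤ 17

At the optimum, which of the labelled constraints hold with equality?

(ii) and (iv)

Corner points and z = 11u + v:
  (0, 0) → z = 0
  (0, 5) → z = 5
  (5/8, 0) → z = 55/8

The minimum is at (0, 0). Substituting into each constraint, equality holds for (ii) and (iv); the remaining constraints have slack.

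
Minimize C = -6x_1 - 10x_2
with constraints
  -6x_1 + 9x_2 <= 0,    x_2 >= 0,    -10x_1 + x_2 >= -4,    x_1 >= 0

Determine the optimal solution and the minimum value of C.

x_1 = 3/7, x_2 = 2/7, minimum C = -38/7

Corner points and C = -6x_1 - 10x_2:
  (0, 0) → C = 0
  (3/7, 2/7) → C = -38/7
  (2/5, 0) → C = -12/5

The optimum lies where -6x_1 + 9x_2 = 0 and -10x_1 + x_2 = -4.
Solving simultaneously gives x_1 = 3/7, x_2 = 2/7.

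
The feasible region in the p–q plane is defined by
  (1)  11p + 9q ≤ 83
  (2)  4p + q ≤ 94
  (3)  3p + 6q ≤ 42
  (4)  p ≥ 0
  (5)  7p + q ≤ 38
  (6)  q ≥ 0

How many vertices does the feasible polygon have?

Intersecting each pair of boundary lines and keeping only the points that satisfy every inequality leaves:
  (40/13, 71/13)
  (259/52, 163/52)
  (0, 7)
  (0, 0)
  (38/7, 0)

5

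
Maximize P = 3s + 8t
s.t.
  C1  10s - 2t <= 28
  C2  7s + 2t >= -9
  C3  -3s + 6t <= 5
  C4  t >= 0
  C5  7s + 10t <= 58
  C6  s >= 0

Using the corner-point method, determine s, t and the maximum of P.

s = 89/27, t = 67/27, maximum P = 803/27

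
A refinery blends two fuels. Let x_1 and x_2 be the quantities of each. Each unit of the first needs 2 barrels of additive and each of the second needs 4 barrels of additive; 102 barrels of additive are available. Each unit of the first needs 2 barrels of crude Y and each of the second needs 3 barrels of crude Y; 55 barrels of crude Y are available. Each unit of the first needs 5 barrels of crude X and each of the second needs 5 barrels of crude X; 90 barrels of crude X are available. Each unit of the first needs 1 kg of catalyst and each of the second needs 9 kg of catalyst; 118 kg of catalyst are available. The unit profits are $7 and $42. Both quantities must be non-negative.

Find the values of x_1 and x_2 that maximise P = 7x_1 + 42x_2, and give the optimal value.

Feasible corners and P = 7x_1 + 42x_2:
  (0, 0) → P = 0
  (0, 118/9) → P = 1652/3
  (18, 0) → P = 126
  (11/2, 25/2) → P = 1127/2

x_1 = 11/2, x_2 = 25/2, maximum P = 1127/2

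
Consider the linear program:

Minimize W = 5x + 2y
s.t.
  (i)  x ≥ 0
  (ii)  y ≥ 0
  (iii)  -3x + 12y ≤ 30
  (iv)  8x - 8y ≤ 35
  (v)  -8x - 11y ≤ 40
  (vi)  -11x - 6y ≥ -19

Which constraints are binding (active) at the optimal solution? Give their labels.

Vertices and W = 5x + 2y:
  (0, 0) → W = 0
  (0, 5/2) → W = 5
  (19/11, 0) → W = 95/11
  (8/25, 129/50) → W = 169/25

The minimum is at (0, 0). Substituting into each constraint, equality holds for (i) and (ii); the remaining constraints have slack.

(i) and (ii)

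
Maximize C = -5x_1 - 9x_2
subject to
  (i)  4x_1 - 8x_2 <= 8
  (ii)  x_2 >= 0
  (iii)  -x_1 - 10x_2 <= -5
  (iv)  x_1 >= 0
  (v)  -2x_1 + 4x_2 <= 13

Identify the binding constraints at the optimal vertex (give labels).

Feasible corners and C = -5x_1 - 9x_2:
  (5/2, 1/4) → C = -59/4
  (0, 1/2) → C = -9/2
  (0, 13/4) → C = -117/4
The feasible region is unbounded (it extends along (2, 1)), but C strictly decreases along every unbounded feasible direction, so there is no improving ray and the maximum is attained at a vertex.

The maximum is at (0, 1/2). Substituting into each constraint, equality holds for (iii) and (iv); the remaining constraints have slack.

(iii) and (iv)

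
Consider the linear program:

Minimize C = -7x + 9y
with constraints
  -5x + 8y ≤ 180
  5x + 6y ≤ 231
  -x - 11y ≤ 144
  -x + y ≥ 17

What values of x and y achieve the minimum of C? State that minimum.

x = -331/12, y = -127/12, minimum C = 587/6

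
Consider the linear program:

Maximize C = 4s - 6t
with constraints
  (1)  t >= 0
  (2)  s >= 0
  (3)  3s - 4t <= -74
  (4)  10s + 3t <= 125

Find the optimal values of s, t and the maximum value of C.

Extreme points and C = 4s - 6t:
  (0, 37/2) → C = -111
  (0, 125/3) → C = -250
  (278/49, 1115/49) → C = -5578/49

The optimum lies where s = 0 and 3s - 4t = -74.
Solving simultaneously gives s = 0, t = 37/2.

s = 0, t = 37/2, maximum C = -111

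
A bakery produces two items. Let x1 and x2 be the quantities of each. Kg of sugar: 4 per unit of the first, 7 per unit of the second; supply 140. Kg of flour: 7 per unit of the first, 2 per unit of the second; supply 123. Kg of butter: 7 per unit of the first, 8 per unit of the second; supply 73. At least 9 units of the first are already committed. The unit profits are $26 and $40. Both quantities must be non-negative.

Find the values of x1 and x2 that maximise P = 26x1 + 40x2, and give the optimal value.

x1 = 9, x2 = 5/4, maximum P = 284

Corner points and P = 26x1 + 40x2:
  (73/7, 0) → P = 1898/7
  (9, 0) → P = 234
  (9, 5/4) → P = 284

The optimum lies where 7x1 + 8x2 = 73 and x1 = 9.
Solving simultaneously gives x1 = 9, x2 = 5/4.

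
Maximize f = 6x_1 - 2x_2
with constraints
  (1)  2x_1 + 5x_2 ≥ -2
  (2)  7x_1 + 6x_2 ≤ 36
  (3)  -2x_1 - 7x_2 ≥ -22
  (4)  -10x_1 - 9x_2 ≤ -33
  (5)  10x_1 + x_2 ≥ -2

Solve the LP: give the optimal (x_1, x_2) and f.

x_1 = 192/23, x_2 = -86/23, maximum f = 1324/23

Corner points and f = 6x_1 - 2x_2:
  (192/23, -86/23) → f = 1324/23
  (183/32, -43/16) → f = 635/16
  (120/37, 82/37) → f = 556/37
  (33/52, 77/26) → f = -55/26

The binding constraints are 2x_1 + 5x_2 = -2 and 7x_1 + 6x_2 = 36.
Solving simultaneously gives x_1 = 192/23, x_2 = -86/23.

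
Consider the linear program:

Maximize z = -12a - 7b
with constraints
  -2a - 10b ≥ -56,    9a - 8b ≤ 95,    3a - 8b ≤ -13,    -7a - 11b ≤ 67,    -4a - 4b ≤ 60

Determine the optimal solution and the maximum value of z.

a = -103/4, b = 43/4, maximum z = 935/4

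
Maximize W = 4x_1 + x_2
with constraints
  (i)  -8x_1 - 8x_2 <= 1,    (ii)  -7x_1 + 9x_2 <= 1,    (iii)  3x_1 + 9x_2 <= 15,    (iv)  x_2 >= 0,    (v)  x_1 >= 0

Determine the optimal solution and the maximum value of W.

Vertices and W = 4x_1 + x_2:
  (7/5, 6/5) → W = 34/5
  (0, 1/9) → W = 1/9
  (5, 0) → W = 20
  (0, 0) → W = 0

x_1 = 5, x_2 = 0, maximum W = 20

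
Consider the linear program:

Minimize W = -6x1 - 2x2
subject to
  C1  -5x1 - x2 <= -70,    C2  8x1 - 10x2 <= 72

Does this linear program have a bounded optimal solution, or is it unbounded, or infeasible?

From the feasible point (386/29, 100/29), moving in the direction (10, 8) keeps every constraint satisfied while W decreases without bound.

unbounded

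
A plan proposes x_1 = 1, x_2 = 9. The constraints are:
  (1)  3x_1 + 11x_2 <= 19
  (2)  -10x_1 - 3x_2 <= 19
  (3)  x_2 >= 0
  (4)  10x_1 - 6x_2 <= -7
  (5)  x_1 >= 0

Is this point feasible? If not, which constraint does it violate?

Constraint (1): 3x_1 + 11x_2 = 102, which is not ≤ 19. All other constraints are satisfied.

not feasible — violates (1)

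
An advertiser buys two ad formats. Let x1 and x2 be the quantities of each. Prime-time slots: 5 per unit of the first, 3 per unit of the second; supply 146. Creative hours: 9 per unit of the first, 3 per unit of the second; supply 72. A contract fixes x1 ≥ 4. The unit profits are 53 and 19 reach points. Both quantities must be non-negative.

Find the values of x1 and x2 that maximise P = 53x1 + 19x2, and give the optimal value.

x1 = 4, x2 = 12, maximum P = 440

Corner points and P = 53x1 + 19x2:
  (8, 0) → P = 424
  (4, 0) → P = 212
  (4, 12) → P = 440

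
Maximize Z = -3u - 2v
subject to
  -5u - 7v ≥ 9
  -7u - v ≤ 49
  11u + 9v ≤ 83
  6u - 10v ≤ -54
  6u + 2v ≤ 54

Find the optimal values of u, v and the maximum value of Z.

Feasible corners and Z = -3u - 2v:
  (-167/22, 91/22) → Z = 29/2
  (-117/23, 54/23) → Z = 243/23
  (-136/19, 21/19) → Z = 366/19

At the optimal vertex, -7u - v = 49 and 6u - 10v = -54.
Solving simultaneously gives u = -136/19, v = 21/19.

u = -136/19, v = 21/19, maximum Z = 366/19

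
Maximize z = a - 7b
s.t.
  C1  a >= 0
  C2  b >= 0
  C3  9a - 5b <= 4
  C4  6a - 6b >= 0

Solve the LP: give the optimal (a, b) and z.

Corner points and z = a - 7b:
  (0, 0) → z = 0
  (4/9, 0) → z = 4/9
  (1, 1) → z = -6

a = 4/9, b = 0, maximum z = 4/9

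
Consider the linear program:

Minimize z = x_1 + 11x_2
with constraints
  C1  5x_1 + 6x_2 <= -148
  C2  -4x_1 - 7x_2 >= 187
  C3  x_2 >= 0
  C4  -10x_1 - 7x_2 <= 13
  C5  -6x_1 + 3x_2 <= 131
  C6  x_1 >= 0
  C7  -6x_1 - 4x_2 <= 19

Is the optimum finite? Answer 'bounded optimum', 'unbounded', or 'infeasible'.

infeasible

The boundaries 5x_1 + 6x_2 = -148 and -10x_1 - 7x_2 = 13 meet at (958/25, -283/5), but that point violates x_2 ≥ 0. Every candidate vertex is excluded by some other constraint, so the feasible region is empty.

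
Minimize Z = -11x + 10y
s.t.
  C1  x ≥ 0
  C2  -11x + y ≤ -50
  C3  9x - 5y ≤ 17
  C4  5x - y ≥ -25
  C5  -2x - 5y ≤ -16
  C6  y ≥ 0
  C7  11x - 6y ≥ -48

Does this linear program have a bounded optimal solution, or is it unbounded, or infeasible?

bounded optimum

Corner points and Z = -11x + 10y:
  (233/46, 263/46) → Z = 67/46
  (348/55, 98/5) → Z = 632/5
The feasible region has finitely many vertices and no improving ray; the minimum is 67/46 at (233/46, 263/46).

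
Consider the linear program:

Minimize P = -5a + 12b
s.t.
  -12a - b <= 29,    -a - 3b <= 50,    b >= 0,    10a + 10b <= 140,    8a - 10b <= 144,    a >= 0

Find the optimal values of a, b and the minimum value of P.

Extreme points and P = -5a + 12b:
  (14, 0) → P = -70
  (0, 0) → P = 0
  (0, 14) → P = 168

The binding constraints are b = 0 and 10a + 10b = 140.
Solving simultaneously gives a = 14, b = 0.

a = 14, b = 0, minimum P = -70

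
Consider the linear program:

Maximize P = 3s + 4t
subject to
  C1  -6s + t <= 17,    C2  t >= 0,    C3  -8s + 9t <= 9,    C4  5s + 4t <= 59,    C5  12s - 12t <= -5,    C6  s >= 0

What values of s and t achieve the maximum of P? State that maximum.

s = 21/4, t = 17/3, maximum P = 461/12

Vertices and P = 3s + 4t:
  (21/4, 17/3) → P = 461/12
  (0, 1) → P = 4
  (0, 5/12) → P = 5/3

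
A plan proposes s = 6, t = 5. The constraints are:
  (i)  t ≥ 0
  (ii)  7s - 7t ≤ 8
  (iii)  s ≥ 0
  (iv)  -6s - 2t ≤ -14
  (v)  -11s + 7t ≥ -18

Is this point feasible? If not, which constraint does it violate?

Constraint (v): -11s + 7t = -31, which is not ≥ -18. All other constraints are satisfied.

not feasible — violates (v)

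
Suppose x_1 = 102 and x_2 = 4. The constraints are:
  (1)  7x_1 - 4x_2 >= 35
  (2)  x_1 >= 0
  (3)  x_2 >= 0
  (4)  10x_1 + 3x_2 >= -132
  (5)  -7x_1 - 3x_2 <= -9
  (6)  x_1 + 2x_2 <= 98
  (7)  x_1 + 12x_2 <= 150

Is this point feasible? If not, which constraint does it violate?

not feasible — violates (6)

Constraint (6): x_1 + 2x_2 = 110, which is not ≤ 98. All other constraints are satisfied.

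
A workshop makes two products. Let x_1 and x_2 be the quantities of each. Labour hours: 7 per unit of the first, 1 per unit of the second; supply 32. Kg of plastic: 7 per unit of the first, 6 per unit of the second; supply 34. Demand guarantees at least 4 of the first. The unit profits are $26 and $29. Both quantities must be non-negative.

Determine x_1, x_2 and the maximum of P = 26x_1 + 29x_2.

x_1 = 4, x_2 = 1, maximum P = 133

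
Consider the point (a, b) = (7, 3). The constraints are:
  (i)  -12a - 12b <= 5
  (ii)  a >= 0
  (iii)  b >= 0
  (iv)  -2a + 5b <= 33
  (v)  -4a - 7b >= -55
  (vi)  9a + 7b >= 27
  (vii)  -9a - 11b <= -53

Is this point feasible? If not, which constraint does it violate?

feasible

(i): -120 ≤ 5 ✓
(ii): 7 ≥ 0 ✓
(iii): 3 ≥ 0 ✓
(iv): 1 ≤ 33 ✓
(v): -49 ≥ -55 ✓
(vi): 84 ≥ 27 ✓
(vii): -96 ≤ -53 ✓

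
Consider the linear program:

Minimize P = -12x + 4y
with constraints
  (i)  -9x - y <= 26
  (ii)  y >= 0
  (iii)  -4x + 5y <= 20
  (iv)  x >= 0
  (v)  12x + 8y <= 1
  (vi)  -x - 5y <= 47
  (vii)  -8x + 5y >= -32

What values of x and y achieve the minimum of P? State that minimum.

Vertices and P = -12x + 4y:
  (0, 0) → P = 0
  (1/12, 0) → P = -1
  (0, 1/8) → P = 1/2

x = 1/12, y = 0, minimum P = -1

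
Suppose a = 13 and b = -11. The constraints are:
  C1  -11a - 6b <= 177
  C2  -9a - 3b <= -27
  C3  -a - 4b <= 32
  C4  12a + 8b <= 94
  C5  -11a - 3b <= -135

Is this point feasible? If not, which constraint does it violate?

Constraint C5: -11a - 3b = -110, which is not ≤ -135. All other constraints are satisfied.

not feasible — violates C5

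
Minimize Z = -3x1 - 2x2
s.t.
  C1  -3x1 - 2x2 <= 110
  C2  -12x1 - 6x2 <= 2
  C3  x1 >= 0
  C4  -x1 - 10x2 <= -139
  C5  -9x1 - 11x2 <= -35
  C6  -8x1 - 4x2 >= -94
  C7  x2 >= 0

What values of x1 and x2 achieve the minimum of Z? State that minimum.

x1 = 0, x2 = 47/2, minimum Z = -47

At the optimal vertex, x1 = 0 and -8x1 - 4x2 = -94.
Solving simultaneously gives x1 = 0, x2 = 47/2.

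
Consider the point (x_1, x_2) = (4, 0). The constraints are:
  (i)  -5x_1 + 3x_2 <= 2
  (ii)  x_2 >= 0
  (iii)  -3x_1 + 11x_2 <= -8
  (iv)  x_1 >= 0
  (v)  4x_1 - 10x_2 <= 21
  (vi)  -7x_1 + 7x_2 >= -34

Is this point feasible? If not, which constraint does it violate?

(i): -20 ≤ 2 ✓
(ii): 0 ≥ 0 ✓
(iii): -12 ≤ -8 ✓
(iv): 4 ≥ 0 ✓
(v): 16 ≤ 21 ✓
(vi): -28 ≥ -34 ✓

feasible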